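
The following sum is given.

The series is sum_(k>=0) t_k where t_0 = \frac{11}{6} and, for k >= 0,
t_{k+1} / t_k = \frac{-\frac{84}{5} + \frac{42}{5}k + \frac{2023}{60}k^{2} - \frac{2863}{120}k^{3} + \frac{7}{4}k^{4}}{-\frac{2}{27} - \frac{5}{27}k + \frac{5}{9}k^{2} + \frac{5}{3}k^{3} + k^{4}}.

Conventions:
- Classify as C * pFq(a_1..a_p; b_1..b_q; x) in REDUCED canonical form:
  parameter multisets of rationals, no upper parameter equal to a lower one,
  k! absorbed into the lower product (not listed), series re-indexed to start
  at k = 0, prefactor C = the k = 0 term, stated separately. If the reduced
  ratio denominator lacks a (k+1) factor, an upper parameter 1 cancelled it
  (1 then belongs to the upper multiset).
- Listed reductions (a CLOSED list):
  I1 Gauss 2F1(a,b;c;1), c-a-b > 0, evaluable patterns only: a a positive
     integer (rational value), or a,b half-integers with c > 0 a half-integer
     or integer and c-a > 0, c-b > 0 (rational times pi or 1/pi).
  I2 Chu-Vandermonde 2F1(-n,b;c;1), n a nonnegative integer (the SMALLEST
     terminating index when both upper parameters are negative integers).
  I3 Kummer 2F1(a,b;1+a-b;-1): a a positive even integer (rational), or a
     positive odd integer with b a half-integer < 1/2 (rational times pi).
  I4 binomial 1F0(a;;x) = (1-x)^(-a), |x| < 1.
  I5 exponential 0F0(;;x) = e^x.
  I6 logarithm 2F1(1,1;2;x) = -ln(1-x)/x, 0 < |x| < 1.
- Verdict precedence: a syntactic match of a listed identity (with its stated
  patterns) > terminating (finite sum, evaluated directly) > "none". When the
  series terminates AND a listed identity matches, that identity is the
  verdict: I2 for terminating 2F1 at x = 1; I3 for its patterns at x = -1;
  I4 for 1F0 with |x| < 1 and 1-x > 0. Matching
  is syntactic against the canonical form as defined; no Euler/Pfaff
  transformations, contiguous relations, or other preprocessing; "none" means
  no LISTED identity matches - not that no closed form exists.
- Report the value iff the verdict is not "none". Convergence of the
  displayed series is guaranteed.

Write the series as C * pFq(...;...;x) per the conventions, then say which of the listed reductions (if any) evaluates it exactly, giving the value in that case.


x = \frac{7}{4} here; the reduced form reads 3F2, upper {-12, -\frac{3}{2}, -\frac{4}{5}}, lower {-\frac{1}{3}, \frac{1}{3}}, C = \frac{11}{6}. Verdict: terminating - no listed pattern fits, but -12 in the upper list cuts the series at k = 12; direct evaluation. Value: \frac{201684436237901324255850580714005229}{288697359355871232000000000000000}.

Key observation: t_0 = \frac{11}{6} here, and roots of the ratio polynomials (C = 11/6) are the negated parameters.
Term ratio: r(k) = \frac{7}{4} * (k-12) (k-\frac{3}{2}) (k-\frac{4}{5}) / [(k-\frac{1}{3}) (k+\frac{1}{3}) (k+1)] - poly over poly, x = \frac{7}{4} from leading terms; C = \frac{11}{6} at k = 0.


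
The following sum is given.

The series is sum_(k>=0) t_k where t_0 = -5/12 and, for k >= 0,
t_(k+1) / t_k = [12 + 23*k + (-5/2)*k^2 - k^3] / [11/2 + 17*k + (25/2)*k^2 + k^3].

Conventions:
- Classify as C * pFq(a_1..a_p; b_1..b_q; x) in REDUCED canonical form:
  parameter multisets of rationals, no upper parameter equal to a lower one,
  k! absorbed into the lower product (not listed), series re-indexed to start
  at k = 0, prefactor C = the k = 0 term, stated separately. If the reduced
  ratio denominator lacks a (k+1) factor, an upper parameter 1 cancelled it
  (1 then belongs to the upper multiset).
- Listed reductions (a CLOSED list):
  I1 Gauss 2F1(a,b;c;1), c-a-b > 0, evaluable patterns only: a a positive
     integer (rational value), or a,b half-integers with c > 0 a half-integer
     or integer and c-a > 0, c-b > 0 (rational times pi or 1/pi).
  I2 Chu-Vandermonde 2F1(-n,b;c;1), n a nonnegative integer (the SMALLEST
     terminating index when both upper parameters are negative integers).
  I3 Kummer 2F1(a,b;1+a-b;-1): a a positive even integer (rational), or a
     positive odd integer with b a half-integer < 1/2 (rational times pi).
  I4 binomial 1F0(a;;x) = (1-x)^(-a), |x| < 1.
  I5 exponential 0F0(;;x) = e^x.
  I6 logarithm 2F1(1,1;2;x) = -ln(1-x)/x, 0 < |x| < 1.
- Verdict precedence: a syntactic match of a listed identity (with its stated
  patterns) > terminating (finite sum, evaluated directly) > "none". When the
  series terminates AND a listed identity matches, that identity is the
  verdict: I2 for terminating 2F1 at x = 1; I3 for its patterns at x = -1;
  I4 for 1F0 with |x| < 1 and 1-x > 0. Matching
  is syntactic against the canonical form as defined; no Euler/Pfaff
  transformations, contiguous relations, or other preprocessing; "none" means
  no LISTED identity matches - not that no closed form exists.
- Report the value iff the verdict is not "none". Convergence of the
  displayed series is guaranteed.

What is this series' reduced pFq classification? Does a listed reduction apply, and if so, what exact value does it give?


With C = -5/12: the canonical form is 2F1(-4, 6; 11; -1). Verdict at x = -1: the Kummer evaluation I3 matches (x = -1; c = 11 equals 1+a-b for upper {-4, 6}: listed pattern). Sum: -5/2.

The tell: from the first term -5/12: roots of the ratio polynomials (C = -5/12) are the negated parameters.
Adjacent-term ratio: r(k) = (-1) * (k-4) (k+6) / [(k+11) (k+1)] ; factor over Q: parameters, x = (-1), and C = -5/12.


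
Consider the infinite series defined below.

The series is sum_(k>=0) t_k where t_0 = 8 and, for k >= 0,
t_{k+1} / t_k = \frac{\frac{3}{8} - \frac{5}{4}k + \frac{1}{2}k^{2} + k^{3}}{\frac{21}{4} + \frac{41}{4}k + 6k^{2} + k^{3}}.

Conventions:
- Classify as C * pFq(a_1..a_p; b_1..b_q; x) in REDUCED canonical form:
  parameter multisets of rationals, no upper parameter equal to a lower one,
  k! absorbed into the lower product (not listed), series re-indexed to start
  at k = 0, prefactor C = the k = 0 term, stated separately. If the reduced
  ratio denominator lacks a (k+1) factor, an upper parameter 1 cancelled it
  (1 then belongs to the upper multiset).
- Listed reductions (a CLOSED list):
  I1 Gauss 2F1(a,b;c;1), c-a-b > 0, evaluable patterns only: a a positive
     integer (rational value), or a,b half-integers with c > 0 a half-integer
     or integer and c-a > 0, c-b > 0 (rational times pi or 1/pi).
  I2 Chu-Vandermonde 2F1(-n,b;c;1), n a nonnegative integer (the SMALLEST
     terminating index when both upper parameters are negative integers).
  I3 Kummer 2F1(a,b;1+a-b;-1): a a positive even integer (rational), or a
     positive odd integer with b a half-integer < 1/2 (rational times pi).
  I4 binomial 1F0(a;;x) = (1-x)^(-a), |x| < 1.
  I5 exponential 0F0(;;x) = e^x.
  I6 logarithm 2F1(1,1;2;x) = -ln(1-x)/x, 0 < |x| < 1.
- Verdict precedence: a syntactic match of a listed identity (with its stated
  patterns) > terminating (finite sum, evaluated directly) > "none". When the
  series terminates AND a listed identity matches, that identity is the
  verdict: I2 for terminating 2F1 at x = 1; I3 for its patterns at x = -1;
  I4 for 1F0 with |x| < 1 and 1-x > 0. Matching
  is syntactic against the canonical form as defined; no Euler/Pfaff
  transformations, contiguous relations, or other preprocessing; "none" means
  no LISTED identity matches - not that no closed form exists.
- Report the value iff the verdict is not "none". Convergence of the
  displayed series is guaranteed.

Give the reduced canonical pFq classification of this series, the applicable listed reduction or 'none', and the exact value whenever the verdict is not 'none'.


x = 1 here; the reduced form reads 2F1, upper {-\frac{1}{2}, -\frac{1}{2}}, lower {\frac{7}{2}}, C = 8. Verdict: the half-integer Gauss pattern (I1) applies (x = 1; upper {-\frac{1}{2}, -\frac{1}{2}} half-integers, c = \frac{7}{2} in the evaluable pattern). Its exact value is \frac{175}{64} \cdot \pi.

Key observation: t_0 = 8 here, and roots of the ratio polynomials (C = 8, x = 1) are the negated parameters.
Step ratio: r(k) = 1 * (k-\frac{1}{2}) (k-\frac{1}{2}) / [(k+\frac{7}{2}) (k+1)] - rational; roots negated = parameters, x = 1, C = 8.


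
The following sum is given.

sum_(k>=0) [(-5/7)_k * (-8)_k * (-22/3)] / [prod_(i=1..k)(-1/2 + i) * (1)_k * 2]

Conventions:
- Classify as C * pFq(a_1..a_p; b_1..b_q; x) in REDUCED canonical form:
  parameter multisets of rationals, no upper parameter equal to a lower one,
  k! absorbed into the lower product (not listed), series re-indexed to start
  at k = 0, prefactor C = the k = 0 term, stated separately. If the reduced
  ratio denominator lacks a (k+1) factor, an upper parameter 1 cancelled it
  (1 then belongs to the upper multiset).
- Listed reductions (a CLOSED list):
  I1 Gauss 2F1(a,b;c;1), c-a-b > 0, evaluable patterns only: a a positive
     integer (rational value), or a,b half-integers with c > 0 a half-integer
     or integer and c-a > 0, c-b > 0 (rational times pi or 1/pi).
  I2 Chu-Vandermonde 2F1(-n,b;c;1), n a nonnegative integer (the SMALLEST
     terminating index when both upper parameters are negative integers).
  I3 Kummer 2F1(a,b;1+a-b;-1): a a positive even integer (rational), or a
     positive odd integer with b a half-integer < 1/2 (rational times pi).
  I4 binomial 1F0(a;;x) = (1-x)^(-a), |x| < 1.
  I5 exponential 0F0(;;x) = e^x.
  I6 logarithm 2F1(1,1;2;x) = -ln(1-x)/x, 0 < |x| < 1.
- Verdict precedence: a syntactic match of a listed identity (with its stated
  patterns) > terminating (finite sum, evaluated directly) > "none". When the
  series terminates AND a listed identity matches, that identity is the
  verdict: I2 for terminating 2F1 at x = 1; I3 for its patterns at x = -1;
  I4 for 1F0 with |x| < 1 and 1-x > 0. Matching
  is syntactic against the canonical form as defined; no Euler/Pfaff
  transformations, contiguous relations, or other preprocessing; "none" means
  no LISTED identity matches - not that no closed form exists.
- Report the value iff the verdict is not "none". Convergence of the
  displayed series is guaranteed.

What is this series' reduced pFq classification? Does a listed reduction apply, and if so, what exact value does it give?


With C = -11/3: the canonical form is 2F1(-8, -5/7; 1/2; 1). Verdict: Vandermonde's identity (I2) matches (terminating 2F1 at x = 1 with n = 8, b = -5/7, c = 1/2). Value: -152908875563/4721372019.

Key observation: x = 1 and the lower running product (prefactor -11/3) is a rising factorial.
Ratio: r(k) = 1 * (k-8) (k-5/7) / [(k+1/2) (k+1)] - rational; roots negated = parameters, x = 1, C = -11/3.


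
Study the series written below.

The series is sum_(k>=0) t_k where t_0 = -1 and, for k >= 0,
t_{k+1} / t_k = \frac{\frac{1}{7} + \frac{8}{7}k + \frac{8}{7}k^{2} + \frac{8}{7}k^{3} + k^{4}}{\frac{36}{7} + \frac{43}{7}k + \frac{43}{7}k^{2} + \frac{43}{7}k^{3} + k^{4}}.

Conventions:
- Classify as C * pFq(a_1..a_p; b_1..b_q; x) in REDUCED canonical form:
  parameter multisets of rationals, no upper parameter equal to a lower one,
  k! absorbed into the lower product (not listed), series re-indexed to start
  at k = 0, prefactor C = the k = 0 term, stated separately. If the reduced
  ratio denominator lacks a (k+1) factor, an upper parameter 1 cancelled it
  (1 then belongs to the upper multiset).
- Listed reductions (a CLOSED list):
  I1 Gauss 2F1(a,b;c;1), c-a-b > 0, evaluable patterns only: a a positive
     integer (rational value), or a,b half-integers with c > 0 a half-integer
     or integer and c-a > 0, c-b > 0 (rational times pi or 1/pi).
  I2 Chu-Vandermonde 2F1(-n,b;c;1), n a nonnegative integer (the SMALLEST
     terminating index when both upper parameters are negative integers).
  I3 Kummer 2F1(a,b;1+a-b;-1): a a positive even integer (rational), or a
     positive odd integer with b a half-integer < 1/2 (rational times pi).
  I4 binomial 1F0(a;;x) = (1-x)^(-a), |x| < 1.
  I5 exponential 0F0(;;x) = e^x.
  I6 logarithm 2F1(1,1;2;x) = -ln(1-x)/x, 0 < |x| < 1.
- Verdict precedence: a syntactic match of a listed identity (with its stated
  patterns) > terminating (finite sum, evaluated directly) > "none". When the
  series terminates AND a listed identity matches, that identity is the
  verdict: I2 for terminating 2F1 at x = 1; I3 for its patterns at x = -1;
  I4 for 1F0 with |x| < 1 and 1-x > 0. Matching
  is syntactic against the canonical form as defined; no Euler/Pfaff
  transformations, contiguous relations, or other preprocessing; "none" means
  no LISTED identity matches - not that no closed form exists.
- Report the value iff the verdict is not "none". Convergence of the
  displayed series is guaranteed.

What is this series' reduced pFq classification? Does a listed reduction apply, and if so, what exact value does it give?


Canonical form: C = -1 times 2F1 with upper {\frac{1}{7}, 1}, lower {\frac{36}{7}}, x = 1. Verdict: this is the Gauss summation I1 (x = 1: the Gamma ratio telescopes since c-a-b = 4 > 0 and a = 1 in Z>0). Its exact value is -\frac{29}{28}.

Key observation: from the first term -1: the expanded ratio factors over Q; C = -1, roots give parameters.
Term ratio: r(k) = 1 * (k+\frac{1}{7}) (k+1) / [(k+\frac{36}{7}) (k+1)] - poly over poly, x = 1 from leading terms; C = -1 at k = 0.


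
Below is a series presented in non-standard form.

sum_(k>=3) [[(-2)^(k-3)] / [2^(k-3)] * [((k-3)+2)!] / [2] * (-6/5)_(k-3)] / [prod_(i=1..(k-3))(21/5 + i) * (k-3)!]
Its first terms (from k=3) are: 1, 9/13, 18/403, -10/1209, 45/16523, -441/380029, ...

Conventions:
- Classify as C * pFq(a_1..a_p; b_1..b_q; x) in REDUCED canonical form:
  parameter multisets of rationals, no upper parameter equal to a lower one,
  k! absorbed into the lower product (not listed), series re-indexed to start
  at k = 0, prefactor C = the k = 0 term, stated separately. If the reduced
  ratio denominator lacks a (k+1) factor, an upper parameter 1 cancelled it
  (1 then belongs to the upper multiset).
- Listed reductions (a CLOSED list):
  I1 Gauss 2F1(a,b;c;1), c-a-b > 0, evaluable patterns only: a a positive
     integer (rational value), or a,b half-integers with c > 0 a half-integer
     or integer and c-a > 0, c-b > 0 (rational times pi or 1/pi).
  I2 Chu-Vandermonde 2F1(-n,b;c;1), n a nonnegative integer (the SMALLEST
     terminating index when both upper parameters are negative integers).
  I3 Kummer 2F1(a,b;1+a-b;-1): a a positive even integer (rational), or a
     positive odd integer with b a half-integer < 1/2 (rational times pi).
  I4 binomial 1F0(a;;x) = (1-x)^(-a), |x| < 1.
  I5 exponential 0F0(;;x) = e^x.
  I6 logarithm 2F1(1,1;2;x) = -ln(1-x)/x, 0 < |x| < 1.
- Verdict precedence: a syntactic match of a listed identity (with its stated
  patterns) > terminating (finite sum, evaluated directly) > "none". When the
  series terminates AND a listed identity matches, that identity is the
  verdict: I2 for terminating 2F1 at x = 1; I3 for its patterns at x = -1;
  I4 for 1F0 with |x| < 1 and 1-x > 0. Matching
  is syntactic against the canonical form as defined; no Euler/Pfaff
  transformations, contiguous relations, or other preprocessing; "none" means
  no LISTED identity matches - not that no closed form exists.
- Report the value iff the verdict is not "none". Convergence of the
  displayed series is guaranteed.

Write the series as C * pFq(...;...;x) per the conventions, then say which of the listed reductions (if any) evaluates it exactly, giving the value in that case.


Reduced: x = -1, 2F1, upper = {-6/5, 3}, lower = {26/5}, C = 1. Verdict: none - at argument -1 the multisets {-6/5, 3} ; {26/5} match no listed identity.

Key observation: from the first term 1: the factorial ratio (C = 1) (k+a-1)!/(a-1)! is a rising factorial (a)_k.
Consecutive-term ratio: r(k) = (-1) * (k-6/5) (k+3) / [(k+26/5) (k+1)] - rational in k. x = (-1); t_0 = 1; negate the roots.


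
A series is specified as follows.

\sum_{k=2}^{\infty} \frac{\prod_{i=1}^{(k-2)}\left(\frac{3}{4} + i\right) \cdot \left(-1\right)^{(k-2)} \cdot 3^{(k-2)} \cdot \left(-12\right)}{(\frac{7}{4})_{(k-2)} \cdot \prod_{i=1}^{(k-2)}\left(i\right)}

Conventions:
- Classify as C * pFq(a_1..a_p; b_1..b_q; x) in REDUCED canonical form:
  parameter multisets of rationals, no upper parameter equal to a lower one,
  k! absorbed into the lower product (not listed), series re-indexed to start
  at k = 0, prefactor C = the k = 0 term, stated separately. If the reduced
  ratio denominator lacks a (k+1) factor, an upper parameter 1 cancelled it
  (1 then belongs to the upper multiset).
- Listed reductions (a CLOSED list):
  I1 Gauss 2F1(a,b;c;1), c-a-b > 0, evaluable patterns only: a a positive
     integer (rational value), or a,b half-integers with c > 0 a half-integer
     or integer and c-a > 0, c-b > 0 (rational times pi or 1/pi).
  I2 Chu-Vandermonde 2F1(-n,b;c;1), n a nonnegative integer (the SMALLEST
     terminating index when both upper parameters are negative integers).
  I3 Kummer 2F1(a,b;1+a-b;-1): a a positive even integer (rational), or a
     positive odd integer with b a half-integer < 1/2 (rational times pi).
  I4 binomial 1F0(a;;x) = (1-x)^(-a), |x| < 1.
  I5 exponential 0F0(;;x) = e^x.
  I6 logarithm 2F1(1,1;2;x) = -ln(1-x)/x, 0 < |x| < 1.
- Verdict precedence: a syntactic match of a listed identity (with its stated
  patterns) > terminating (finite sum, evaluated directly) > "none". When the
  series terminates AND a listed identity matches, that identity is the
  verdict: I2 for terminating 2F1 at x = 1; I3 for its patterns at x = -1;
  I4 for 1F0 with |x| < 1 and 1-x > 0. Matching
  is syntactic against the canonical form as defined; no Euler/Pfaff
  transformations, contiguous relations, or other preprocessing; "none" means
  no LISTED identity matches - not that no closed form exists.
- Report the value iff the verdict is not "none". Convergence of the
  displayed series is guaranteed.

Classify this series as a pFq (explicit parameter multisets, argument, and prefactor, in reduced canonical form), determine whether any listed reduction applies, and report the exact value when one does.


Canonical form: C = -12 times 0F0 with upper {-}, lower {-}, x = -3. Verdict: this is the I5 exponential reduction (the 0F0 exponential series at x = -3). Hence: \left(-12\right) \cdot e^{-3}.

First insight: t_0 = -12 here, and the running product (prefactor -12) telescopes to a rising factorial.
Step ratio: r(k) = -3 * 1 / [(k+1)] - rational; roots negated = parameters, x = -3, C = -12.


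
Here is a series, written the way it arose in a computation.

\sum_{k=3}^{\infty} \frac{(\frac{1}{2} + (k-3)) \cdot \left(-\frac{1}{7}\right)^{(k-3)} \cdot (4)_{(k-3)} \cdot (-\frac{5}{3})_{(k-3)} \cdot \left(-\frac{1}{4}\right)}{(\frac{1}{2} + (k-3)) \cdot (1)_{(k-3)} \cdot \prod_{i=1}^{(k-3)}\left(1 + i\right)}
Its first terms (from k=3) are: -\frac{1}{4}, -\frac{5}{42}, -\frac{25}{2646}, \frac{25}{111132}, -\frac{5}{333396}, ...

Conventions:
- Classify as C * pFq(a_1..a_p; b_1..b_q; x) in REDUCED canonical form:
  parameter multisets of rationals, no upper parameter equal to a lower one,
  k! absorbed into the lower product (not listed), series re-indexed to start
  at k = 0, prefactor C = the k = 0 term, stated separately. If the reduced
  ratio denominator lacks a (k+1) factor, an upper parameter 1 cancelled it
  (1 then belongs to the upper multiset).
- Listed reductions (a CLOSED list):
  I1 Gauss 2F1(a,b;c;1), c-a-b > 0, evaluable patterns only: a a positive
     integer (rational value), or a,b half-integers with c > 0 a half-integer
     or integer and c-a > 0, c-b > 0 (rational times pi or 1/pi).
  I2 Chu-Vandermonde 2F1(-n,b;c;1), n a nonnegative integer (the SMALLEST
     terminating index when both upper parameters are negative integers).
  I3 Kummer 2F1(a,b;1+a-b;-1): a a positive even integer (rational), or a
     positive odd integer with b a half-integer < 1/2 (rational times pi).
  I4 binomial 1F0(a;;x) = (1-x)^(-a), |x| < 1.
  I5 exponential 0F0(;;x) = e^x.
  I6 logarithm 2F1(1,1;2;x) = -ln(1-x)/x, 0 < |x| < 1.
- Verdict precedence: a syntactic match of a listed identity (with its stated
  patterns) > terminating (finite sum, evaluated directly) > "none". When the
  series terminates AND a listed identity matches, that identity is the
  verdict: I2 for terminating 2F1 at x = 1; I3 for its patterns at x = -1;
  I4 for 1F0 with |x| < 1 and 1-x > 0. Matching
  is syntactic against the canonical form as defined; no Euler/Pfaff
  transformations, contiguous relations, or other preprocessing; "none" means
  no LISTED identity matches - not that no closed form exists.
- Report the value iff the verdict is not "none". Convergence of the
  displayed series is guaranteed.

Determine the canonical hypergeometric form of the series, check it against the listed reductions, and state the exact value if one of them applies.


The series (x = -\frac{1}{7}) is 2F1: upper {-\frac{5}{3}, 4}, lower {2}, prefactor -\frac{1}{4}. Verdict: none. No listed pattern accepts 2F1(-\frac{5}{3}, 4; 2; -\frac{1}{7}).

The tell: t_0 = -\frac{1}{4} here, and the lower running product (C = -1/4, x = -1/7) is a rising factorial.
Ratio: r(k) = -\frac{1}{7} * (k-\frac{5}{3}) (k+4) / [(k+2) (k+1)] - rational; roots negated = parameters, x = -\frac{1}{7}, C = -\frac{1}{4}.


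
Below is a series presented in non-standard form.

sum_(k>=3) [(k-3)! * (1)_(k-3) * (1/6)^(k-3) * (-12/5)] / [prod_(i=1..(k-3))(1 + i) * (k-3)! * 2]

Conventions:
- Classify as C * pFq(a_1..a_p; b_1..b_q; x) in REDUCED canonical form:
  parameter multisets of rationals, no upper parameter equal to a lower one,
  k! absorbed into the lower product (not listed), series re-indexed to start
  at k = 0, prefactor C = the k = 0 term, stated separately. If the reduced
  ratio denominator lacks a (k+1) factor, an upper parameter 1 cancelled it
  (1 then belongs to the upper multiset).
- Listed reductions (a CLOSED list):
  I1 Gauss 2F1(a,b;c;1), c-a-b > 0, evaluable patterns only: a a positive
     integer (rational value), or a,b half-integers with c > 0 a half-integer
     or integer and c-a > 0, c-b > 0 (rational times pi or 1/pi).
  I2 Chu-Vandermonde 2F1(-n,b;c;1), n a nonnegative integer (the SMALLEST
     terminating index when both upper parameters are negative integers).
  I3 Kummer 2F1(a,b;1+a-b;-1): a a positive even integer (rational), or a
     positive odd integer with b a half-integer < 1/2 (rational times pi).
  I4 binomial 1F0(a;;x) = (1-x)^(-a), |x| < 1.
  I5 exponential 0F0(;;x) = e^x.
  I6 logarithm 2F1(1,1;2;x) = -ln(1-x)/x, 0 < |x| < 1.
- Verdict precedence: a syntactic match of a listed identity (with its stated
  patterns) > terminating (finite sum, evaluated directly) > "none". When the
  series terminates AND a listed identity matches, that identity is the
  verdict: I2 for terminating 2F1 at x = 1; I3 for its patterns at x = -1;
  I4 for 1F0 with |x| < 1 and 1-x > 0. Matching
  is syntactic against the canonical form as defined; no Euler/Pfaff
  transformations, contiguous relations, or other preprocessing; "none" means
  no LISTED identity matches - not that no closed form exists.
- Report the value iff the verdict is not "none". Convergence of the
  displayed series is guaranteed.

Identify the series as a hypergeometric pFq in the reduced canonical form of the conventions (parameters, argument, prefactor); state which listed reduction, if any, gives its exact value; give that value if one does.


This is -6/5 * 2F1(1, 1; 2; 1/6) in reduced canonical form. Verdict: the logarithmic series (I6) applies (the logarithm: parameters (1,1;2), x = 1/6). Sum: (36/5) * ln(5/6).

Key step: from the first term -6/5: the constant factors (C = -6/5) combine into one prefactor.
Term ratio: r(k) = (1/6) * (k+1) (k+1) / [(k+2) (k+1)] - rational; roots negated = parameters, x = (1/6), C = -6/5.


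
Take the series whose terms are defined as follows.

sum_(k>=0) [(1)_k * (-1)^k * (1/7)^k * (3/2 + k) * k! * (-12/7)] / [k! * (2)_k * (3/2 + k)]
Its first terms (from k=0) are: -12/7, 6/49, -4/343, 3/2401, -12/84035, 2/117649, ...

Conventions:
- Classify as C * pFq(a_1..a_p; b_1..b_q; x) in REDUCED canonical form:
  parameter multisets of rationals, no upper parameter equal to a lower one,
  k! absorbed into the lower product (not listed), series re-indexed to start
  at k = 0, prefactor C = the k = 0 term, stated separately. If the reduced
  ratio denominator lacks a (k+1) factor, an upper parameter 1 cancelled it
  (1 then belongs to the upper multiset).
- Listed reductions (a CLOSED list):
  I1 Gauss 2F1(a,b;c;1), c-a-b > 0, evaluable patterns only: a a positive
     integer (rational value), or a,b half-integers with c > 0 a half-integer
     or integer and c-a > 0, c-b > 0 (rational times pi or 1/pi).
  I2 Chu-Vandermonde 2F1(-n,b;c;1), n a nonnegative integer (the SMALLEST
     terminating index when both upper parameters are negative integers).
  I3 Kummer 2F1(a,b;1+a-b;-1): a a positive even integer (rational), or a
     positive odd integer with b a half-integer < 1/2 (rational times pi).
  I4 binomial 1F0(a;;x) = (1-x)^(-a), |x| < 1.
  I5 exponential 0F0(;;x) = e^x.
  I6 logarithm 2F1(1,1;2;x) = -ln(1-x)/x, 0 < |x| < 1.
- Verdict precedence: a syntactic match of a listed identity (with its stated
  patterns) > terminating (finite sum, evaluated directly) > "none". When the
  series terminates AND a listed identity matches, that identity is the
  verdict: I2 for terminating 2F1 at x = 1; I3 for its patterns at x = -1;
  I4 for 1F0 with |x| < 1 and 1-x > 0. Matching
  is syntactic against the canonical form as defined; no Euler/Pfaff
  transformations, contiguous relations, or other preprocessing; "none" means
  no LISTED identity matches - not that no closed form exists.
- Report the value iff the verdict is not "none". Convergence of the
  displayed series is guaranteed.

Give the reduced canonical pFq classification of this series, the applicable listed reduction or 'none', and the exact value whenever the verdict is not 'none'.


Structural cue: from the first term -12/7: the (-1)^k factor (prefactor -12/7) folds into the argument's sign.
Ratio: r(k) = (-1/7) * (k+1) (k+1) / [(k+2) (k+1)] - poly over poly, x = (-1/7) from leading terms; C = -12/7 at k = 0.

Canonical form: C = -12/7 times 2F1 with upper {1, 1}, lower {2}, x = -1/7. Verdict: logarithm (I6) matches (the logarithm: parameters (1,1;2), x = -1/7). Its exact value is (-12) * ln(8/7).


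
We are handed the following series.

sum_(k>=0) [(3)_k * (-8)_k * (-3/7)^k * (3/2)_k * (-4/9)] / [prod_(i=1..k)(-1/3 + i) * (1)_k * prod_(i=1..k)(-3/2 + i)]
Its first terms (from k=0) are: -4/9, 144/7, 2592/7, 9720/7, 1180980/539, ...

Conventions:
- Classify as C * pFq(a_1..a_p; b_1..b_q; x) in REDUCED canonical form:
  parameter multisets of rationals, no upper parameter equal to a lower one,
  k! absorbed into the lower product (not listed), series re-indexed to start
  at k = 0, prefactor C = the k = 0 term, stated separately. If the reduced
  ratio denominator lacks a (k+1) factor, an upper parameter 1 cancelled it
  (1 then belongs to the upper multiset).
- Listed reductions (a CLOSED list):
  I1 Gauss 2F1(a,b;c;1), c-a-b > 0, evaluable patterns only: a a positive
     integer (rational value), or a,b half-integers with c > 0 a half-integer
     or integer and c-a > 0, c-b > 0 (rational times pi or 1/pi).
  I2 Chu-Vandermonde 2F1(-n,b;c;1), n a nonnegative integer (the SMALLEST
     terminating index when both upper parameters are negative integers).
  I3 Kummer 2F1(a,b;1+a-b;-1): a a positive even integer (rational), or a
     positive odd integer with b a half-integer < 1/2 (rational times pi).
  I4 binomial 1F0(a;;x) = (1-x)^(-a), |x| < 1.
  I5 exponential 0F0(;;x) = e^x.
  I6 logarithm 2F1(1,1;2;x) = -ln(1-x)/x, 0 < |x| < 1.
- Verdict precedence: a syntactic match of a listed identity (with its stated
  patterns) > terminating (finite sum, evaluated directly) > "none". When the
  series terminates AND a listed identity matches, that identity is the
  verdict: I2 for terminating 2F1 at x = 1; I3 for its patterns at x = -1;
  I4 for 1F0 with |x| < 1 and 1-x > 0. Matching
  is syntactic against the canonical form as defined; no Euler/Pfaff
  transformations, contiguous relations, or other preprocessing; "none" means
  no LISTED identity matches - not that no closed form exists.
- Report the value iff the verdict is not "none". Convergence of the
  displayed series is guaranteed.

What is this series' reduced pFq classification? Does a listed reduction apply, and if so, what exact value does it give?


First insight: t_0 = -4/9 here, and (1)_k (prefactor -4/9) is k! itself.
Term ratio: r(k) = (-3/7) * (k-8) (k+3/2) (k+3) / [(k-1/2) (k+2/3) (k+1)] - rational; roots negated = parameters, x = (-3/7), C = -4/9.

Canonical form: C = -4/9 times 3F2 with upper {-8, 3/2, 3}, lower {-1/2, 2/3}, x = -3/7. Verdict: terminating. With -8 upstairs the series is a 9-term polynomial sum; evaluated term by term. Exact value: 1496195674480132/223149681909.


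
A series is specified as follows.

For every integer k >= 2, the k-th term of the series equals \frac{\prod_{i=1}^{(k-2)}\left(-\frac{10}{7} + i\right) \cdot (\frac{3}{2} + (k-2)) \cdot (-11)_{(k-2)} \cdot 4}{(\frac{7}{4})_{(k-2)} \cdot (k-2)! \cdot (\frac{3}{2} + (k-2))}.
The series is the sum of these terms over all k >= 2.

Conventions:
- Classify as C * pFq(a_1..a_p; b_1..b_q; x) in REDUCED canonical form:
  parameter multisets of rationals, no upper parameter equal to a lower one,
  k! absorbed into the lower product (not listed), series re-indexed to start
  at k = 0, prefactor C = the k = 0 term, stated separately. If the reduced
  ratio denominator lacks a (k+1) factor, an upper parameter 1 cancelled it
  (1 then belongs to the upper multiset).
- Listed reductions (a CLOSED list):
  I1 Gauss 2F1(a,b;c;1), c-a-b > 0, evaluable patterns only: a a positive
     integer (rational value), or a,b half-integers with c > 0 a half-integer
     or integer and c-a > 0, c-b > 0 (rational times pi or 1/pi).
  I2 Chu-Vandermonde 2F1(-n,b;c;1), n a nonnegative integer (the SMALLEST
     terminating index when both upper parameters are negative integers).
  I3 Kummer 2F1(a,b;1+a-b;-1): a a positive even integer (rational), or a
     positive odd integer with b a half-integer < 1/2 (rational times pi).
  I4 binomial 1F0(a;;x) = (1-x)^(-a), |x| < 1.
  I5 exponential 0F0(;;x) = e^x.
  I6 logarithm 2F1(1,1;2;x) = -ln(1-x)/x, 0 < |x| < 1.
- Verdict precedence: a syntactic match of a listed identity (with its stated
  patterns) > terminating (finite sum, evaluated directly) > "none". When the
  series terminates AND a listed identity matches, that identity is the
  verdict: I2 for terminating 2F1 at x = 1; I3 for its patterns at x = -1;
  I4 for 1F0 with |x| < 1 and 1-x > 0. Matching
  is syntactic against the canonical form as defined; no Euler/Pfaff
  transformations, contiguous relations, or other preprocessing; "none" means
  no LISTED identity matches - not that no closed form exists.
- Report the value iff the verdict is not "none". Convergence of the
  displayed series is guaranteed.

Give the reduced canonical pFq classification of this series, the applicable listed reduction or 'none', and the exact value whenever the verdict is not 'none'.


Canonical form: C = 4 times 2F1 with upper {-11, -\frac{3}{7}}, lower {\frac{7}{4}}, x = 1. Verdict: the Chu-Vandermonde identity I2 fires (terminating 2F1 at x = 1 with n = 11, b = -3/7, c = \frac{7}{4}). Sum: \frac{134465750431064236}{13511075612245743}.

Structural cue: from the first term 4: striking the common factor k + 3/2 reduces the term (prefactor 4).
Ratio: r(k) = 1 * (k-11) (k-\frac{3}{7}) / [(k+\frac{7}{4}) (k+1)] ; factor over Q: parameters, x = 1, and C = 4.


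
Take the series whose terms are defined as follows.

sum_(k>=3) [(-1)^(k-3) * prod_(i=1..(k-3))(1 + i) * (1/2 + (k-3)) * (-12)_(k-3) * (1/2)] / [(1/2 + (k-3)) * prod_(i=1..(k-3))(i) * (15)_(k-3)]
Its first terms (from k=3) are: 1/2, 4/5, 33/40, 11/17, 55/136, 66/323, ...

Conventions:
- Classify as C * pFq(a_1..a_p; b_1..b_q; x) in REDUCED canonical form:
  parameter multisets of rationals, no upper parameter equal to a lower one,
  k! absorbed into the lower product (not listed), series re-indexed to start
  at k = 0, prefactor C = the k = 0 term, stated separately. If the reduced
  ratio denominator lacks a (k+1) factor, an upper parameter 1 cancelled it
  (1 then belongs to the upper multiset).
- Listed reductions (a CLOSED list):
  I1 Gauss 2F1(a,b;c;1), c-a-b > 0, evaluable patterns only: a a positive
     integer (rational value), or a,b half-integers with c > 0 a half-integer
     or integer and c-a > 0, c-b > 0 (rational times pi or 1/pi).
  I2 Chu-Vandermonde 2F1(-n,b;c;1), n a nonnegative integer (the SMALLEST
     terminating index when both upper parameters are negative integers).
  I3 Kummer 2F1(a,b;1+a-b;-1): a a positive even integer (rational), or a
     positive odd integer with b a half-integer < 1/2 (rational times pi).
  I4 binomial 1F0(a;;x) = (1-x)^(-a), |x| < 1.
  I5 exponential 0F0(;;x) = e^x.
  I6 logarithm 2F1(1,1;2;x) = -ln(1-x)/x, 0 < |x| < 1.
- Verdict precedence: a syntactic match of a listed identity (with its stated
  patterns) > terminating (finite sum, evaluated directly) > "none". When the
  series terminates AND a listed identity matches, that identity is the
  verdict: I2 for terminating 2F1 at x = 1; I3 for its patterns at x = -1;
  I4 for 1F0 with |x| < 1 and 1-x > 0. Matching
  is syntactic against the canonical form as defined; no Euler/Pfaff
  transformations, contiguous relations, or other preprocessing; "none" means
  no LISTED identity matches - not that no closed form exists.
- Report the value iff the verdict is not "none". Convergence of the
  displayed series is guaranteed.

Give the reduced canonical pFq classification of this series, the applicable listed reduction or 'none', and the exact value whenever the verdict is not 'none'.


Reduced: x = -1, 2F1, upper = {-12, 2}, lower = {15}, C = 1/2. Verdict at x = -1: the Kummer evaluation I3 matches (x = -1; c = 15 equals 1+a-b for upper {-12, 2}: listed pattern). Hence: 7/2.

Key step: x = (-1) and the product of the first k integers (C = 1/2, x = -1) is k!.
Adjacent-term ratio: r(k) = (-1) * (k-12) (k+2) / [(k+15) (k+1)] - rational; roots negated = parameters, x = (-1), C = 1/2.


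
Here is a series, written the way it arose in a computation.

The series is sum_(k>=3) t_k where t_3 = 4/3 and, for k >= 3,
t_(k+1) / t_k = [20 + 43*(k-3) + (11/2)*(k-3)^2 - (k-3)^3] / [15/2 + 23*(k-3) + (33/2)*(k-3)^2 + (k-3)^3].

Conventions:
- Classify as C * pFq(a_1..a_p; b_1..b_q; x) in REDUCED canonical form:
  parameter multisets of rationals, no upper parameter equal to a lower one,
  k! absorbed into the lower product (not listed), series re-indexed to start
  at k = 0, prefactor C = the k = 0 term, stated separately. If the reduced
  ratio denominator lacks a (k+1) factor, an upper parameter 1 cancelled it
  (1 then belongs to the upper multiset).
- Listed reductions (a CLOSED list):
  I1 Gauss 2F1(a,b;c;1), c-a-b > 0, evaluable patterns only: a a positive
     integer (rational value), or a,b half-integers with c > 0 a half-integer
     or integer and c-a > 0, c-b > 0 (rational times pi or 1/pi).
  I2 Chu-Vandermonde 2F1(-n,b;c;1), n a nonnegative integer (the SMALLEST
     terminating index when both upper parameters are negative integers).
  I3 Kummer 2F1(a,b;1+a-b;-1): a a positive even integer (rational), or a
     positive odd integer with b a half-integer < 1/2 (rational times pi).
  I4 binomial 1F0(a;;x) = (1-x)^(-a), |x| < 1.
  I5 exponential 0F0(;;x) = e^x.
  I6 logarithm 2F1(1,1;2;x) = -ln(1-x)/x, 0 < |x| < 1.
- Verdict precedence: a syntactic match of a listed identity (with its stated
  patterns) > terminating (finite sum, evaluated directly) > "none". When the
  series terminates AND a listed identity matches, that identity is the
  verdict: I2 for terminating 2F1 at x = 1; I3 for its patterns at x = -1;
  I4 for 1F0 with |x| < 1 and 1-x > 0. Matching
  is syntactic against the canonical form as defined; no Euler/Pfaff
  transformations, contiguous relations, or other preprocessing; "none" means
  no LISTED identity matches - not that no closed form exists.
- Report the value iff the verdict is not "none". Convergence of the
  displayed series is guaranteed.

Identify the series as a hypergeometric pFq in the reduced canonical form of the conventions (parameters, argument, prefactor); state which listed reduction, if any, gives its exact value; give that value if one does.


With C = 4/3: the canonical form is 2F1(-10, 4; 15; -1). Verdict: this is Kummer (I3) (x = -1; c = 15 equals 1+a-b for upper {-10, 4}: listed pattern). Hence: 182/9.

First insight: x = (-1) and roots of the ratio polynomials (prefactor 4/3) are the negated parameters.
Term ratio: r(k) = (-1) * (k-10) (k+4) / [(k+15) (k+1)] - poly over poly, x = (-1) from leading terms; C = 4/3 at k = 0.


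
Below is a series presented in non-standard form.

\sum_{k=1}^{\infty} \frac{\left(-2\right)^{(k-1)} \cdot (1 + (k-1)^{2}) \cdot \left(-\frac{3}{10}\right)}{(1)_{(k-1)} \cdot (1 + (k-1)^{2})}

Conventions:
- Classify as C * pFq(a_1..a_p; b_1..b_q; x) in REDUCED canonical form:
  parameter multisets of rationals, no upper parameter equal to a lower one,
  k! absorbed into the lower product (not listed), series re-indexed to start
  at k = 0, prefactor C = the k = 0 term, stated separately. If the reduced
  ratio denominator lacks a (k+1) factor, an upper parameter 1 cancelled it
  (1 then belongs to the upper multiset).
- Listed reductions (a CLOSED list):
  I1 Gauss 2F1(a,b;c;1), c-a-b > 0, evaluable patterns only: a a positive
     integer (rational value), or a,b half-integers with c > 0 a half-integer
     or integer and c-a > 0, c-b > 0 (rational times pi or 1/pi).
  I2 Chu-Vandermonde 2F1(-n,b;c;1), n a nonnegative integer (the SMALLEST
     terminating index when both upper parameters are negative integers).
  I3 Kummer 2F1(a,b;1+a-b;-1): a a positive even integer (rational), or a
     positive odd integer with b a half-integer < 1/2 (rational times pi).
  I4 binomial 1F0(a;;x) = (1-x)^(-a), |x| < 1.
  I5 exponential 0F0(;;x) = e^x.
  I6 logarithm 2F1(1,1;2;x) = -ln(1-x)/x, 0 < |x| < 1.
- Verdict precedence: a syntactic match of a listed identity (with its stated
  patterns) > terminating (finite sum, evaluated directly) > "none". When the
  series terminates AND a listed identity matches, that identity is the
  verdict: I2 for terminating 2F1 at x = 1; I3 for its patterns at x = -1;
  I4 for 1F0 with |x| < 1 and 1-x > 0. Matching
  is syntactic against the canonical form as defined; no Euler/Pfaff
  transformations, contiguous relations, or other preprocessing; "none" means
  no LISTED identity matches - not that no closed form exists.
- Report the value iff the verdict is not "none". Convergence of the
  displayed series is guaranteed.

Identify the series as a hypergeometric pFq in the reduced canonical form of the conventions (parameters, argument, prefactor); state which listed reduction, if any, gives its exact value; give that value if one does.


With C = -\frac{3}{10}: the canonical form is 0F0(-; -; -2). Verdict: exponential (I5) fires (the 0F0 exponential series at x = -2). Hence: \left(-\frac{3}{10}\right) \cdot e^{-2}.

Key step: t_0 being -\frac{3}{10}, (1)_k (prefactor -3/10) is k! itself.
Step ratio: r(k) = -2 * 1 / [(k+1)] - rational in k. x = -2; t_0 = -\frac{3}{10}; negate the roots.


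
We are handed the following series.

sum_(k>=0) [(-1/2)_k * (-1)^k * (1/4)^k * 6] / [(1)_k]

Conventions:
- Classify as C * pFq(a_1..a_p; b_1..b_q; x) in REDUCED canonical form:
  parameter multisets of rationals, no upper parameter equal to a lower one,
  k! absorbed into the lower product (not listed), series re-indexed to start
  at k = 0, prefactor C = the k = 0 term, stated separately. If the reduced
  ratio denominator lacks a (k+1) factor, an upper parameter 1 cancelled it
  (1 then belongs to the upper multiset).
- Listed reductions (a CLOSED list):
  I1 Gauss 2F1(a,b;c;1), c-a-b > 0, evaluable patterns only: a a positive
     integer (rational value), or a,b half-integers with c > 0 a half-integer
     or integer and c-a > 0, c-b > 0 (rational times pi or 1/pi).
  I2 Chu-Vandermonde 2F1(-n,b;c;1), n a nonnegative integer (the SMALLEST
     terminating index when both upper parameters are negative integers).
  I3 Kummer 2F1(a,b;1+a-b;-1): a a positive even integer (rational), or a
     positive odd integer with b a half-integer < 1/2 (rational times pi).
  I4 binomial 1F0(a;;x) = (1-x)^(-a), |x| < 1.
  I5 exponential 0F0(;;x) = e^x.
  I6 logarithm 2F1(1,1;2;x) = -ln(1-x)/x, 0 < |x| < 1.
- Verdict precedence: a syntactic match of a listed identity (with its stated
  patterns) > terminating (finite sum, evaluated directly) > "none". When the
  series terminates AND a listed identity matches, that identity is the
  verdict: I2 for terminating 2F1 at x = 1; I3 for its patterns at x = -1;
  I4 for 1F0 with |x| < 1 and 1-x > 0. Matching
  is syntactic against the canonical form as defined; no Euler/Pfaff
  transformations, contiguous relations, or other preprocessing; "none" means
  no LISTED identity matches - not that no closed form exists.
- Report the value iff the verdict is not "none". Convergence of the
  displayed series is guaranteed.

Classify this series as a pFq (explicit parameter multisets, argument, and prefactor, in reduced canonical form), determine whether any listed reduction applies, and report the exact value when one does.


First insight: with t_0 = 6, (1)_k (prefactor 6) is k! itself.
Term ratio: r(k) = (-1/4) * (k-1/2) / [(k+1)] ; factor over Q: parameters, x = (-1/4), and C = 6.

Canonical form: C = 6 times 1F0 with upper {-1/2}, lower {-}, x = -1/4. Verdict at x = -1/4: the binomial series (I4) matches (the 1F0 binomial series: exponent 1/2, x = -1/4). Value: 6 * (5/4)^(1/2).
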